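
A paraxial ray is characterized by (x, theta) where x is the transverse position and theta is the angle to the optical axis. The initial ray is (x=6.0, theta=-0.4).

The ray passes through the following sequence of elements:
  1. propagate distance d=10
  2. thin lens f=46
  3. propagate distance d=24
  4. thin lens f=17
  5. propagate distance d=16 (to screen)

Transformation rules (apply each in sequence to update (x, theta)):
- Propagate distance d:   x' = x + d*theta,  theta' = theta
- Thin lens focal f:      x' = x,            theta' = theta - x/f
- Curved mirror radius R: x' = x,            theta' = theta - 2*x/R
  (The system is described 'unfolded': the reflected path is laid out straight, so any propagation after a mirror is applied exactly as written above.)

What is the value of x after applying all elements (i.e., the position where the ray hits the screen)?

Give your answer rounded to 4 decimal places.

Initial: x=6.0000 theta=-0.4000
After 1 (propagate distance d=10): x=2.0000 theta=-0.4000
After 2 (thin lens f=46): x=2.0000 theta=-51/115 (≈-0.4435)
After 3 (propagate distance d=24): x=-994/115 (≈-8.6435) theta=-51/115 (≈-0.4435)
After 4 (thin lens f=17): x=-994/115 (≈-8.6435) theta=127/1955 (≈0.0650)
After 5 (propagate distance d=16 (to screen)): x=-14866/1955 (≈-7.6041) theta=127/1955 (≈0.0650)
Rounded to 4 decimal places: x = -7.6041

Answer: -7.6041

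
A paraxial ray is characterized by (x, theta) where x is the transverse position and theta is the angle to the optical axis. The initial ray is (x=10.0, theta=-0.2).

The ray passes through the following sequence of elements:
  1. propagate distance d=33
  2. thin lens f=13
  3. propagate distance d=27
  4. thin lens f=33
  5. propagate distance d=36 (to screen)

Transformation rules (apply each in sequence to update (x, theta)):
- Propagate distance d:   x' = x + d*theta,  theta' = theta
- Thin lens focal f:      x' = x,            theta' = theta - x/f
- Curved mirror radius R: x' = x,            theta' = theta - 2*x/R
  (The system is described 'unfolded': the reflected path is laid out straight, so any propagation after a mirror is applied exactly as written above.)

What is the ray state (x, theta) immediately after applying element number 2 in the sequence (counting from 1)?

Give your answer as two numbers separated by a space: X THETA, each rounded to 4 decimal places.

Answer: 3.4000 -0.4615

Derivation:
Initial: x=10.0000 theta=-0.2000
After 1 (propagate distance d=33): x=3.4000 theta=-0.2000
After 2 (thin lens f=13): x=3.4000 theta=-6/13 (≈-0.4615)
Rounded to 4 decimal places: x = 3.4000, theta = -0.4615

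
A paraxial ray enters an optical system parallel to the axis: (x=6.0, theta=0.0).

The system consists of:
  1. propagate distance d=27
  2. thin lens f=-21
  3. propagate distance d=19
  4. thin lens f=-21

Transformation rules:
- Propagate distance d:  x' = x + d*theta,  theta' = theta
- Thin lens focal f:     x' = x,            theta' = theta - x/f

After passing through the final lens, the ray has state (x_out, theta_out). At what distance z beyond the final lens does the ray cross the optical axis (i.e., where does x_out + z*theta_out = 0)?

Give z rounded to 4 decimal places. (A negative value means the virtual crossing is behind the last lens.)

Answer: -13.7705

Derivation:
Initial: x=6.0000 theta=0.0000
After 1 (propagate distance d=27): x=6.0000 theta=0.0000
After 2 (thin lens f=-21): x=6.0000 theta=2/7 (≈0.2857)
After 3 (propagate distance d=19): x=80/7 (≈11.4286) theta=2/7 (≈0.2857)
After 4 (thin lens f=-21): x=80/7 (≈11.4286) theta=122/147 (≈0.8299)
z_focus = -x_out/theta_out = -(80/7)/(122/147) = -840/61 ≈ -13.7705
Rounded to 4 decimal places: z = -13.7705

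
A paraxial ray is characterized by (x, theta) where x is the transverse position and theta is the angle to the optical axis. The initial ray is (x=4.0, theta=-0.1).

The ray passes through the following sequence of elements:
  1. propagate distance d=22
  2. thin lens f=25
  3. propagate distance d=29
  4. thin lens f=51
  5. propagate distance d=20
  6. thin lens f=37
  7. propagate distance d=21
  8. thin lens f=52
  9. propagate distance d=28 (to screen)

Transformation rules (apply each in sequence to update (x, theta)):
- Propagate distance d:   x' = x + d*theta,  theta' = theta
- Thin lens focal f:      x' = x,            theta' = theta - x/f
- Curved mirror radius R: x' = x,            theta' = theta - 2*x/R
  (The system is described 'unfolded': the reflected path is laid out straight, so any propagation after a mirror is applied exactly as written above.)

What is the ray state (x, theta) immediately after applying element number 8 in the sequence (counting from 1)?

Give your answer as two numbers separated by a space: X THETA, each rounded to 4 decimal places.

Initial: x=4.0000 theta=-0.1000
After 1 (propagate distance d=22): x=1.8000 theta=-0.1000
After 2 (thin lens f=25): x=1.8000 theta=-0.1720
After 3 (propagate distance d=29): x=-3.1880 theta=-0.1720
After 4 (thin lens f=51): x=-3.1880 theta=-698/6375 (≈-0.1095)
After 5 (propagate distance d=20): x=-68567/12750 (≈-5.3778) theta=-698/6375 (≈-0.1095)
After 6 (thin lens f=37): x=-68567/12750 (≈-5.3778) theta=199/5550 (≈0.0359)
After 7 (propagate distance d=21): x=-1090882/235875 (≈-4.6248) theta=199/5550 (≈0.0359)
After 8 (thin lens f=52): x=-1090882/235875 (≈-4.6248) theta=9812/78625 (≈0.1248)
Rounded to 4 decimal places: x = -4.6248, theta = 0.1248

Answer: -4.6248 0.1248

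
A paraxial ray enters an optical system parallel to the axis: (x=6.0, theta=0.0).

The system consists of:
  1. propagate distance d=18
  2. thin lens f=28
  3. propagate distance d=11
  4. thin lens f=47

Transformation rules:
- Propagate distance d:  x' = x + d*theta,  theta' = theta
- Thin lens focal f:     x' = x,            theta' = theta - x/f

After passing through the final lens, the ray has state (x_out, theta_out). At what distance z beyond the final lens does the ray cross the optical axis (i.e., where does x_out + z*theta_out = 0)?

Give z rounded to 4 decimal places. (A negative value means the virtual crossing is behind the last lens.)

Answer: 12.4844

Derivation:
Initial: x=6.0000 theta=0.0000
After 1 (propagate distance d=18): x=6.0000 theta=0.0000
After 2 (thin lens f=28): x=6.0000 theta=-3/14 (≈-0.2143)
After 3 (propagate distance d=11): x=51/14 (≈3.6429) theta=-3/14 (≈-0.2143)
After 4 (thin lens f=47): x=51/14 (≈3.6429) theta=-96/329 (≈-0.2918)
z_focus = -x_out/theta_out = -(51/14)/(-96/329) = 799/64 ≈ 12.4844
Rounded to 4 decimal places: z = 12.4844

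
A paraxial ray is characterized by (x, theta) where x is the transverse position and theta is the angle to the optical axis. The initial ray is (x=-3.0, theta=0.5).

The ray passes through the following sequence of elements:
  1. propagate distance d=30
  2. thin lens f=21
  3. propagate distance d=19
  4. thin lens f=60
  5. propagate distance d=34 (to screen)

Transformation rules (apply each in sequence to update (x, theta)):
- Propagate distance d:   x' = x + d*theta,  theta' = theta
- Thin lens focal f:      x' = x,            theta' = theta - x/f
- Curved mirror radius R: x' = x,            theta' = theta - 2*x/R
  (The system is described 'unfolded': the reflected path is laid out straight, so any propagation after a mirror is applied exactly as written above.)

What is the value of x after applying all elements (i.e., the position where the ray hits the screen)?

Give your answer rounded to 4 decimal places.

Initial: x=-3.0000 theta=0.5000
After 1 (propagate distance d=30): x=12.0000 theta=0.5000
After 2 (thin lens f=21): x=12.0000 theta=-1/14 (≈-0.0714)
After 3 (propagate distance d=19): x=149/14 (≈10.6429) theta=-1/14 (≈-0.0714)
After 4 (thin lens f=60): x=149/14 (≈10.6429) theta=-209/840 (≈-0.2488)
After 5 (propagate distance d=34 (to screen)): x=131/60 (≈2.1833) theta=-209/840 (≈-0.2488)
Rounded to 4 decimal places: x = 2.1833

Answer: 2.1833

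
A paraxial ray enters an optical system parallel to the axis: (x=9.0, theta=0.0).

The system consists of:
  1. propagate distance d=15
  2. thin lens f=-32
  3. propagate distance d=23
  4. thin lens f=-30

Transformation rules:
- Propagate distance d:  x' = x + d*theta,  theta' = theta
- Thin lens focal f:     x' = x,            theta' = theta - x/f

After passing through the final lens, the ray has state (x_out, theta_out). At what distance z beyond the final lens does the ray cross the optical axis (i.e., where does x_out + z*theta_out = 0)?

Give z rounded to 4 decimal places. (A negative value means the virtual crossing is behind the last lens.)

Answer: -19.4118

Derivation:
Initial: x=9.0000 theta=0.0000
After 1 (propagate distance d=15): x=9.0000 theta=0.0000
After 2 (thin lens f=-32): x=9.0000 theta=9/32 (≈0.2813)
After 3 (propagate distance d=23): x=495/32 (≈15.4688) theta=9/32 (≈0.2813)
After 4 (thin lens f=-30): x=495/32 (≈15.4688) theta=51/64 (≈0.7969)
z_focus = -x_out/theta_out = -(495/32)/(51/64) = -330/17 ≈ -19.4118
Rounded to 4 decimal places: z = -19.4118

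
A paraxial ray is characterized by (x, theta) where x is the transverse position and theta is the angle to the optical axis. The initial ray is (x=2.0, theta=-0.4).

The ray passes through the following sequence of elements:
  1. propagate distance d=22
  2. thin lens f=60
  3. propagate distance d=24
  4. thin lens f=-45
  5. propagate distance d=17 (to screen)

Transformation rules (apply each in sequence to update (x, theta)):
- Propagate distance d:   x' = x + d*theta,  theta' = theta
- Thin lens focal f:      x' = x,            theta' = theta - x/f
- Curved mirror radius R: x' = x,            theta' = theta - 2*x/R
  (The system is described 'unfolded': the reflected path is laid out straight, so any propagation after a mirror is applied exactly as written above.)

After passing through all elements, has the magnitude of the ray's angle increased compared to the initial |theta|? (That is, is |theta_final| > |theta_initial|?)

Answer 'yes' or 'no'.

Initial: x=2.0000 theta=-0.4000
After 1 (propagate distance d=22): x=-6.8000 theta=-0.4000
After 2 (thin lens f=60): x=-6.8000 theta=-43/150 (≈-0.2867)
After 3 (propagate distance d=24): x=-13.6800 theta=-43/150 (≈-0.2867)
After 4 (thin lens f=-45): x=-13.6800 theta=-443/750 (≈-0.5907)
After 5 (propagate distance d=17 (to screen)): x=-17791/750 (≈-23.7213) theta=-443/750 (≈-0.5907)
|theta_initial|=0.4000 |theta_final|=443/750 (≈0.5907) -> increased

Answer: yes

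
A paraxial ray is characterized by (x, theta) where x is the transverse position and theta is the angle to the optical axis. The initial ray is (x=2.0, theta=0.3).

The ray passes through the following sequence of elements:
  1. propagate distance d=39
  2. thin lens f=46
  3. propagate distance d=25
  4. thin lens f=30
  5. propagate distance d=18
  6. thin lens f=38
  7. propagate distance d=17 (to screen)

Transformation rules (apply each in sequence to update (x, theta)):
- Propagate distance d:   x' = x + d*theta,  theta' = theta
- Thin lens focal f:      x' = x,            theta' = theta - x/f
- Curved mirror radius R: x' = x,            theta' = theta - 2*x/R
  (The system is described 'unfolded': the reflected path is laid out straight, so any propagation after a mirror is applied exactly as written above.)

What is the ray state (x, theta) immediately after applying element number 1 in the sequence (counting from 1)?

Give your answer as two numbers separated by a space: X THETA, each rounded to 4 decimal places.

Answer: 13.7000 0.3000

Derivation:
Initial: x=2.0000 theta=0.3000
After 1 (propagate distance d=39): x=13.7000 theta=0.3000
Rounded to 4 decimal places: x = 13.7000, theta = 0.3000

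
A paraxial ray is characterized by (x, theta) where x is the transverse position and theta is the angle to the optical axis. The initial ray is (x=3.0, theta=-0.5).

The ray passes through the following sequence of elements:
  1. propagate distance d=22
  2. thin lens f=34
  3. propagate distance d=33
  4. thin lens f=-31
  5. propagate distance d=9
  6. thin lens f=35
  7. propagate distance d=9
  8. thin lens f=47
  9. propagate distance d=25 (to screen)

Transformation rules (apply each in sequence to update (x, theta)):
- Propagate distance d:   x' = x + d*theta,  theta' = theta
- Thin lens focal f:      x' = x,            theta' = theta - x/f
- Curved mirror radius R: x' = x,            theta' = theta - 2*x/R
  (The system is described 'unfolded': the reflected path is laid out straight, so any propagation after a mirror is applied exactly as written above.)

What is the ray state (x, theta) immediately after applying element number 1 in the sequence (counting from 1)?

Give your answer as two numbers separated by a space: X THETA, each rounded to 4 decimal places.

Initial: x=3.0000 theta=-0.5000
After 1 (propagate distance d=22): x=-8.0000 theta=-0.5000
Rounded to 4 decimal places: x = -8.0000, theta = -0.5000

Answer: -8.0000 -0.5000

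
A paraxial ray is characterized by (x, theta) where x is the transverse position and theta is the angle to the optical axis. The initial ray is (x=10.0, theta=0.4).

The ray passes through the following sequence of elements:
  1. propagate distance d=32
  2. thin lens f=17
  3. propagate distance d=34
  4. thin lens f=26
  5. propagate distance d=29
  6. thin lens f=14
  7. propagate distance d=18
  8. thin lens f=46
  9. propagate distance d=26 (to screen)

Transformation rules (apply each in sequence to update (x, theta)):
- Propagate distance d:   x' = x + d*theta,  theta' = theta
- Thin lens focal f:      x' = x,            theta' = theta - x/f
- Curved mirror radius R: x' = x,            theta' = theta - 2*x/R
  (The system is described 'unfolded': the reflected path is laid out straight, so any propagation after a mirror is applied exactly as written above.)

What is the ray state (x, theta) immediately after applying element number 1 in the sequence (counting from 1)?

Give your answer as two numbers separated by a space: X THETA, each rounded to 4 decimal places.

Answer: 22.8000 0.4000

Derivation:
Initial: x=10.0000 theta=0.4000
After 1 (propagate distance d=32): x=22.8000 theta=0.4000
Rounded to 4 decimal places: x = 22.8000, theta = 0.4000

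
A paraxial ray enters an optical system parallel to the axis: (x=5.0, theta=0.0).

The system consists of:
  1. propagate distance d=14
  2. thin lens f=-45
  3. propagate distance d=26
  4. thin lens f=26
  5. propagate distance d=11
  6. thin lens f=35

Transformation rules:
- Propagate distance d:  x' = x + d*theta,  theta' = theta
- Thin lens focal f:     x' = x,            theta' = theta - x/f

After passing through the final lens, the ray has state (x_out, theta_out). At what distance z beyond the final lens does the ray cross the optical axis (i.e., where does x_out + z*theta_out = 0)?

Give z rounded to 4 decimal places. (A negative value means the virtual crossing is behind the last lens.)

Answer: 16.1603

Derivation:
Initial: x=5.0000 theta=0.0000
After 1 (propagate distance d=14): x=5.0000 theta=0.0000
After 2 (thin lens f=-45): x=5.0000 theta=1/9 (≈0.1111)
After 3 (propagate distance d=26): x=71/9 (≈7.8889) theta=1/9 (≈0.1111)
After 4 (thin lens f=26): x=71/9 (≈7.8889) theta=-5/26 (≈-0.1923)
After 5 (propagate distance d=11): x=1351/234 (≈5.7735) theta=-5/26 (≈-0.1923)
After 6 (thin lens f=35): x=1351/234 (≈5.7735) theta=-209/585 (≈-0.3573)
z_focus = -x_out/theta_out = -(1351/234)/(-209/585) = 6755/418 ≈ 16.1603
Rounded to 4 decimal places: z = 16.1603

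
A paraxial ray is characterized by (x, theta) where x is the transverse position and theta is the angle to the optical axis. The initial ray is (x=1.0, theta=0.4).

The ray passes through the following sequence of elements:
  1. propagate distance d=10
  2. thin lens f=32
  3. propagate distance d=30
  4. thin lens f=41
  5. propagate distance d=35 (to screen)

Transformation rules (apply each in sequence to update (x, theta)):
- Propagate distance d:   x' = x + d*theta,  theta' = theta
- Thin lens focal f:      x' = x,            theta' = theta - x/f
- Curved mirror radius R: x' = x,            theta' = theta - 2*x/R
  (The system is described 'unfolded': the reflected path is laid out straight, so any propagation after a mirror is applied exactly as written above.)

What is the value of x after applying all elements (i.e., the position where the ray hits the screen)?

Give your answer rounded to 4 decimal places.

Initial: x=1.0000 theta=0.4000
After 1 (propagate distance d=10): x=5.0000 theta=0.4000
After 2 (thin lens f=32): x=5.0000 theta=39/160 (≈0.2438)
After 3 (propagate distance d=30): x=12.3125 theta=39/160 (≈0.2438)
After 4 (thin lens f=41): x=12.3125 theta=-371/6560 (≈-0.0566)
After 5 (propagate distance d=35 (to screen)): x=13557/1312 (≈10.3331) theta=-371/6560 (≈-0.0566)
Rounded to 4 decimal places: x = 10.3331

Answer: 10.3331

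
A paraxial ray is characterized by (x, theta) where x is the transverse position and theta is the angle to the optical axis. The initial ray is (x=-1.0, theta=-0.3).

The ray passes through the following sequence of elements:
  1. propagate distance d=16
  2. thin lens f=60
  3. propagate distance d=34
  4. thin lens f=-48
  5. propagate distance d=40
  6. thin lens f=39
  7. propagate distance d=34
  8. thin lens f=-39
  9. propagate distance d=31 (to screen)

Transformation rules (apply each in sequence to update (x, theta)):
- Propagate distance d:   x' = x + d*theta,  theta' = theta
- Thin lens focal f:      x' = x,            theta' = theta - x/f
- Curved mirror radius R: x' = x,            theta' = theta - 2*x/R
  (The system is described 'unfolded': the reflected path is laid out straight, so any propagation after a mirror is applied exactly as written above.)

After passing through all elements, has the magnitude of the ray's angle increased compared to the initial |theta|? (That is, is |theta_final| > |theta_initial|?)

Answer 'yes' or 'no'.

Initial: x=-1.0000 theta=-0.3000
After 1 (propagate distance d=16): x=-5.8000 theta=-0.3000
After 2 (thin lens f=60): x=-5.8000 theta=-61/300 (≈-0.2033)
After 3 (propagate distance d=34): x=-1907/150 (≈-12.7133) theta=-61/300 (≈-0.2033)
After 4 (thin lens f=-48): x=-1907/150 (≈-12.7133) theta=-3371/7200 (≈-0.4682)
After 5 (propagate distance d=40): x=-28297/900 (≈-31.4411) theta=-3371/7200 (≈-0.4682)
After 6 (thin lens f=39): x=-28297/900 (≈-31.4411) theta=94907/280800 (≈0.3380)
After 7 (propagate distance d=34): x=-2800913/140400 (≈-19.9495) theta=94907/280800 (≈0.3380)
After 8 (thin lens f=-39): x=-2800913/140400 (≈-19.9495) theta=-1900453/10951200 (≈-0.1735)
After 9 (propagate distance d=31 (to screen)): x=-277385257/10951200 (≈-25.3292) theta=-1900453/10951200 (≈-0.1735)
|theta_initial|=0.3000 |theta_final|=1900453/10951200 (≈0.1735) -> not increased

Answer: no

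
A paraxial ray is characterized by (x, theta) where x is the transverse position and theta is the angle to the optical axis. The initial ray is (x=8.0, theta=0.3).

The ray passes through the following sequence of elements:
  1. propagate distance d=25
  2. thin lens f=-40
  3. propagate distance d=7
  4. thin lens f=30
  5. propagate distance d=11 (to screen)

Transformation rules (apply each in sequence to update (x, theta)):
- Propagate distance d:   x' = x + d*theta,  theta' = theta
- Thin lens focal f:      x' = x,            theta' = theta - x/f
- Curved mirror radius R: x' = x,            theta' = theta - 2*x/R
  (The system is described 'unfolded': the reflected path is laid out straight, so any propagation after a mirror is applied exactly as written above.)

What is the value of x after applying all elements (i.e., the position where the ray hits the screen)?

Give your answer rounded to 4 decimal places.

Answer: 20.4271

Derivation:
Initial: x=8.0000 theta=0.3000
After 1 (propagate distance d=25): x=15.5000 theta=0.3000
After 2 (thin lens f=-40): x=15.5000 theta=0.6875
After 3 (propagate distance d=7): x=20.3125 theta=0.6875
After 4 (thin lens f=30): x=20.3125 theta=1/96 (≈0.0104)
After 5 (propagate distance d=11 (to screen)): x=1961/96 (≈20.4271) theta=1/96 (≈0.0104)
Rounded to 4 decimal places: x = 20.4271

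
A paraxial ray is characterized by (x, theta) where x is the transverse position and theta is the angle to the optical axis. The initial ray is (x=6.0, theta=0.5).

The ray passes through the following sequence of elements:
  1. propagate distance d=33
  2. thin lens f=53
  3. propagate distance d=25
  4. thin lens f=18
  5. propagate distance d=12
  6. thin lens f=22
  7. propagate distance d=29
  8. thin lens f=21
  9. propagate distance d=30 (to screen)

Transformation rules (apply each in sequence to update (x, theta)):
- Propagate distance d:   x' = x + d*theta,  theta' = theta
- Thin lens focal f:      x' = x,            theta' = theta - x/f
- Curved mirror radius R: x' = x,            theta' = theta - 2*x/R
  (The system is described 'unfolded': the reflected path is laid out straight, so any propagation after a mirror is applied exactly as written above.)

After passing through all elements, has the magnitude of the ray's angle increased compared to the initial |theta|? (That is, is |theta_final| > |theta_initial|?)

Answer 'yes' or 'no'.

Answer: no

Derivation:
Initial: x=6.0000 theta=0.5000
After 1 (propagate distance d=33): x=22.5000 theta=0.5000
After 2 (thin lens f=53): x=22.5000 theta=4/53 (≈0.0755)
After 3 (propagate distance d=25): x=2585/106 (≈24.3868) theta=4/53 (≈0.0755)
After 4 (thin lens f=18): x=2585/106 (≈24.3868) theta=-2441/1908 (≈-1.2794)
After 5 (propagate distance d=12): x=2873/318 (≈9.0346) theta=-2441/1908 (≈-1.2794)
After 6 (thin lens f=22): x=2873/318 (≈9.0346) theta=-17735/10494 (≈-1.6900)
After 7 (propagate distance d=29): x=-209753/5247 (≈-39.9758) theta=-17735/10494 (≈-1.6900)
After 8 (thin lens f=21): x=-209753/5247 (≈-39.9758) theta=47071/220374 (≈0.2136)
After 9 (propagate distance d=30 (to screen)): x=-410972/12243 (≈-33.5679) theta=47071/220374 (≈0.2136)
|theta_initial|=0.5000 |theta_final|=47071/220374 (≈0.2136) -> not increased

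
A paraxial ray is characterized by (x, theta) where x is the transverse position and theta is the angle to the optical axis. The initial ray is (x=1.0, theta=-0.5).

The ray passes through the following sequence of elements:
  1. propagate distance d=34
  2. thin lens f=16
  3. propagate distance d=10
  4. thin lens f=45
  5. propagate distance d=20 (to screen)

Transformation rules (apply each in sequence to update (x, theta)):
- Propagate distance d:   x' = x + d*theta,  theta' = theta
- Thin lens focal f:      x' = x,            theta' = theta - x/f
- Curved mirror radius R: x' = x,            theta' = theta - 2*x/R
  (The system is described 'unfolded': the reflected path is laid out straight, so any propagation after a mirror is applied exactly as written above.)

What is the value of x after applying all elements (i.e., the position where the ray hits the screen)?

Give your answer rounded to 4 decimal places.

Answer: 3.8889

Derivation:
Initial: x=1.0000 theta=-0.5000
After 1 (propagate distance d=34): x=-16.0000 theta=-0.5000
After 2 (thin lens f=16): x=-16.0000 theta=0.5000
After 3 (propagate distance d=10): x=-11.0000 theta=0.5000
After 4 (thin lens f=45): x=-11.0000 theta=67/90 (≈0.7444)
After 5 (propagate distance d=20 (to screen)): x=35/9 (≈3.8889) theta=67/90 (≈0.7444)
Rounded to 4 decimal places: x = 3.8889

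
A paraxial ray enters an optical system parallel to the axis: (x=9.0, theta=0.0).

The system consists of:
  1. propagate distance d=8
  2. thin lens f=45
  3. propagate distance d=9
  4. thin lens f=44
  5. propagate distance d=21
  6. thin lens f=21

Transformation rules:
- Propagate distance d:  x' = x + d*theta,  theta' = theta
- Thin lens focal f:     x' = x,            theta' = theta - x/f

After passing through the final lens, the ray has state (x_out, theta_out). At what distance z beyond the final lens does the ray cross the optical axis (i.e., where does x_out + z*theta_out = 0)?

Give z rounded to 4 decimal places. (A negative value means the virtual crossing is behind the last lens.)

Answer: -1.2727

Derivation:
Initial: x=9.0000 theta=0.0000
After 1 (propagate distance d=8): x=9.0000 theta=0.0000
After 2 (thin lens f=45): x=9.0000 theta=-0.2000
After 3 (propagate distance d=9): x=7.2000 theta=-0.2000
After 4 (thin lens f=44): x=7.2000 theta=-4/11 (≈-0.3636)
After 5 (propagate distance d=21): x=-24/55 (≈-0.4364) theta=-4/11 (≈-0.3636)
After 6 (thin lens f=21): x=-24/55 (≈-0.4364) theta=-12/35 (≈-0.3429)
z_focus = -x_out/theta_out = -(-24/55)/(-12/35) = -14/11 ≈ -1.2727
Rounded to 4 decimal places: z = -1.2727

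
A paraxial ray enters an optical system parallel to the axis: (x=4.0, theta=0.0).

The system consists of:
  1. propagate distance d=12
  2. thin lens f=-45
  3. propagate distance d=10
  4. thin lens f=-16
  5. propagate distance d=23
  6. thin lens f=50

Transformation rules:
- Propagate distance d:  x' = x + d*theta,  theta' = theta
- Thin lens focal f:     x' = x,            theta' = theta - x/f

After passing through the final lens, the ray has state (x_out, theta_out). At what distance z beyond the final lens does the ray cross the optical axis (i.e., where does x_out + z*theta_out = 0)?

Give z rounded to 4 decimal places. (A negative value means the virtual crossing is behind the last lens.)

Initial: x=4.0000 theta=0.0000
After 1 (propagate distance d=12): x=4.0000 theta=0.0000
After 2 (thin lens f=-45): x=4.0000 theta=4/45 (≈0.0889)
After 3 (propagate distance d=10): x=44/9 (≈4.8889) theta=4/45 (≈0.0889)
After 4 (thin lens f=-16): x=44/9 (≈4.8889) theta=71/180 (≈0.3944)
After 5 (propagate distance d=23): x=2513/180 (≈13.9611) theta=71/180 (≈0.3944)
After 6 (thin lens f=50): x=2513/180 (≈13.9611) theta=1037/9000 (≈0.1152)
z_focus = -x_out/theta_out = -(2513/180)/(1037/9000) = -125650/1037 ≈ -121.1668
Rounded to 4 decimal places: z = -121.1668

Answer: -121.1668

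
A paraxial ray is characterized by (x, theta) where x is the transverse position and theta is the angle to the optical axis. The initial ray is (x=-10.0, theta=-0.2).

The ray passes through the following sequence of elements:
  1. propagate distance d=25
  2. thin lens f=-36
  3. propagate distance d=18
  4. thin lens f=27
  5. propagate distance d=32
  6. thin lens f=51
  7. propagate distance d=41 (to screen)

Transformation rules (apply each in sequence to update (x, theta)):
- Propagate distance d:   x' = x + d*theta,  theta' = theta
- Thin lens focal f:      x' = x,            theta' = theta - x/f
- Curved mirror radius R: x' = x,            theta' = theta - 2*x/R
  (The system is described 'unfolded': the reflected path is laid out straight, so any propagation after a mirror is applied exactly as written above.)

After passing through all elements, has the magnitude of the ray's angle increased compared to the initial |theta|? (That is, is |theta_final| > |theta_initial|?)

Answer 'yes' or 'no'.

Initial: x=-10.0000 theta=-0.2000
After 1 (propagate distance d=25): x=-15.0000 theta=-0.2000
After 2 (thin lens f=-36): x=-15.0000 theta=-37/60 (≈-0.6167)
After 3 (propagate distance d=18): x=-26.1000 theta=-37/60 (≈-0.6167)
After 4 (thin lens f=27): x=-26.1000 theta=0.3500
After 5 (propagate distance d=32): x=-14.9000 theta=0.3500
After 6 (thin lens f=51): x=-14.9000 theta=131/204 (≈0.6422)
After 7 (propagate distance d=41 (to screen)): x=11657/1020 (≈11.4284) theta=131/204 (≈0.6422)
|theta_initial|=0.2000 |theta_final|=131/204 (≈0.6422) -> increased

Answer: yes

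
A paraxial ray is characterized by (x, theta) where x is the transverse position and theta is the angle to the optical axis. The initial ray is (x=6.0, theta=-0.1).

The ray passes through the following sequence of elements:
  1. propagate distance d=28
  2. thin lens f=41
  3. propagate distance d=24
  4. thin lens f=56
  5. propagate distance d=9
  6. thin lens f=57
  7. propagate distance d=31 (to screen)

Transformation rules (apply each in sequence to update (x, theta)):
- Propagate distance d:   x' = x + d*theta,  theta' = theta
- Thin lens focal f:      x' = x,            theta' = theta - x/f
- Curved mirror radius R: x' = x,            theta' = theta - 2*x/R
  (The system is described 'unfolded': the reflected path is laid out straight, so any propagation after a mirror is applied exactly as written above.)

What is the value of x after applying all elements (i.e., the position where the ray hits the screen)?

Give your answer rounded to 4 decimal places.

Answer: -6.0672

Derivation:
Initial: x=6.0000 theta=-0.1000
After 1 (propagate distance d=28): x=3.2000 theta=-0.1000
After 2 (thin lens f=41): x=3.2000 theta=-73/410 (≈-0.1780)
After 3 (propagate distance d=24): x=-44/41 (≈-1.0732) theta=-73/410 (≈-0.1780)
After 4 (thin lens f=56): x=-44/41 (≈-1.0732) theta=-228/1435 (≈-0.1589)
After 5 (propagate distance d=9): x=-3592/1435 (≈-2.5031) theta=-228/1435 (≈-0.1589)
After 6 (thin lens f=57): x=-3592/1435 (≈-2.5031) theta=-9404/81795 (≈-0.1150)
After 7 (propagate distance d=31 (to screen)): x=-496268/81795 (≈-6.0672) theta=-9404/81795 (≈-0.1150)
Rounded to 4 decimal places: x = -6.0672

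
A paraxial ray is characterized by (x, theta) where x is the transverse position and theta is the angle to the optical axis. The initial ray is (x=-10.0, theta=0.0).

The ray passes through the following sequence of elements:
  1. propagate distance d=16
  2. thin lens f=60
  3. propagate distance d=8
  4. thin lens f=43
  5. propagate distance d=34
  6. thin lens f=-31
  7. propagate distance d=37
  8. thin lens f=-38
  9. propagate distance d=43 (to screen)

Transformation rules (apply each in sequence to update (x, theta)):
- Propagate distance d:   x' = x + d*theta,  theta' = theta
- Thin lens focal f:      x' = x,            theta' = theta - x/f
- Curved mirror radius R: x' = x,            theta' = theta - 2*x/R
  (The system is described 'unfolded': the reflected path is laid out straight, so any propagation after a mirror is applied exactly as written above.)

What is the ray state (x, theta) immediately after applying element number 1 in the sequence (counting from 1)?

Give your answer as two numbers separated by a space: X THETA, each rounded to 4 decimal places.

Initial: x=-10.0000 theta=0.0000
After 1 (propagate distance d=16): x=-10.0000 theta=0.0000
Rounded to 4 decimal places: x = -10.0000, theta = 0.0000

Answer: -10.0000 0.0000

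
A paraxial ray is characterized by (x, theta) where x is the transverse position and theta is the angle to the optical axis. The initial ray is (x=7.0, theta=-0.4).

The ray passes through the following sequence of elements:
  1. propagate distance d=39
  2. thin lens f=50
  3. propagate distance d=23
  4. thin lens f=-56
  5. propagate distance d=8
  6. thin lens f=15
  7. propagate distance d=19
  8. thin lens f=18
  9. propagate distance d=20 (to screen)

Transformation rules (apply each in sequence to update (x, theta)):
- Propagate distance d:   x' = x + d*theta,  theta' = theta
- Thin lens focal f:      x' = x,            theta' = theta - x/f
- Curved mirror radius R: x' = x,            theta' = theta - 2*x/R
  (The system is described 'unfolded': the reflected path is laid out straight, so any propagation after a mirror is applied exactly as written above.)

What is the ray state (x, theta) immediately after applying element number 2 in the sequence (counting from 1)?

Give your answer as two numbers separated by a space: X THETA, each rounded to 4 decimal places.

Initial: x=7.0000 theta=-0.4000
After 1 (propagate distance d=39): x=-8.6000 theta=-0.4000
After 2 (thin lens f=50): x=-8.6000 theta=-0.2280
Rounded to 4 decimal places: x = -8.6000, theta = -0.2280

Answer: -8.6000 -0.2280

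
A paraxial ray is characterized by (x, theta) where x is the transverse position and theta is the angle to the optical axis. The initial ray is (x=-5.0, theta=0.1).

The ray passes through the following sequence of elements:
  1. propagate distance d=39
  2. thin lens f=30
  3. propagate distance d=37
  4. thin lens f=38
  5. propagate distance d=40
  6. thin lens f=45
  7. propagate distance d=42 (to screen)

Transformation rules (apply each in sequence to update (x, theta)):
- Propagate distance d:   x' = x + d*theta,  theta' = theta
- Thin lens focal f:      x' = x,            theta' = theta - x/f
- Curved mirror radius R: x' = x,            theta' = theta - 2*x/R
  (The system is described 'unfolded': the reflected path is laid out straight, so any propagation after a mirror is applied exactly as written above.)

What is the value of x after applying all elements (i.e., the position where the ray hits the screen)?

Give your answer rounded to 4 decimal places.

Answer: 1.7174

Derivation:
Initial: x=-5.0000 theta=0.1000
After 1 (propagate distance d=39): x=-1.1000 theta=0.1000
After 2 (thin lens f=30): x=-1.1000 theta=41/300 (≈0.1367)
After 3 (propagate distance d=37): x=1187/300 (≈3.9567) theta=41/300 (≈0.1367)
After 4 (thin lens f=38): x=1187/300 (≈3.9567) theta=371/11400 (≈0.0325)
After 5 (propagate distance d=40): x=9991/1900 (≈5.2584) theta=371/11400 (≈0.0325)
After 6 (thin lens f=45): x=9991/1900 (≈5.2584) theta=-14417/171000 (≈-0.0843)
After 7 (propagate distance d=42 (to screen)): x=24473/14250 (≈1.7174) theta=-14417/171000 (≈-0.0843)
Rounded to 4 decimal places: x = 1.7174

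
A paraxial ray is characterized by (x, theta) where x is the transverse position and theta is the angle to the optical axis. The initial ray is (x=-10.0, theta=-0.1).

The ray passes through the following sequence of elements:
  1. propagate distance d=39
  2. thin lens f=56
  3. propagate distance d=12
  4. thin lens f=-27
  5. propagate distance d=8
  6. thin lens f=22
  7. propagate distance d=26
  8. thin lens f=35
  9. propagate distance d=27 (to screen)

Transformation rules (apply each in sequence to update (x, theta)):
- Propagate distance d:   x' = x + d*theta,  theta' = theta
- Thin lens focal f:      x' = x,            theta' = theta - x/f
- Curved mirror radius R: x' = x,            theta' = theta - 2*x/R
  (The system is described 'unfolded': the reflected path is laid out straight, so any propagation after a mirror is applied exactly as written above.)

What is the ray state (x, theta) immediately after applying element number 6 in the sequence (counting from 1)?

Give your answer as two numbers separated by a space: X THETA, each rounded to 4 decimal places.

Answer: -14.5272 0.3596

Derivation:
Initial: x=-10.0000 theta=-0.1000
After 1 (propagate distance d=39): x=-13.9000 theta=-0.1000
After 2 (thin lens f=56): x=-13.9000 theta=83/560 (≈0.1482)
After 3 (propagate distance d=12): x=-1697/140 (≈-12.1214) theta=83/560 (≈0.1482)
After 4 (thin lens f=-27): x=-1697/140 (≈-12.1214) theta=-4547/15120 (≈-0.3007)
After 5 (propagate distance d=8): x=-54913/3780 (≈-14.5272) theta=-4547/15120 (≈-0.3007)
After 6 (thin lens f=22): x=-54913/3780 (≈-14.5272) theta=59809/166320 (≈0.3596)
Rounded to 4 decimal places: x = -14.5272, theta = 0.3596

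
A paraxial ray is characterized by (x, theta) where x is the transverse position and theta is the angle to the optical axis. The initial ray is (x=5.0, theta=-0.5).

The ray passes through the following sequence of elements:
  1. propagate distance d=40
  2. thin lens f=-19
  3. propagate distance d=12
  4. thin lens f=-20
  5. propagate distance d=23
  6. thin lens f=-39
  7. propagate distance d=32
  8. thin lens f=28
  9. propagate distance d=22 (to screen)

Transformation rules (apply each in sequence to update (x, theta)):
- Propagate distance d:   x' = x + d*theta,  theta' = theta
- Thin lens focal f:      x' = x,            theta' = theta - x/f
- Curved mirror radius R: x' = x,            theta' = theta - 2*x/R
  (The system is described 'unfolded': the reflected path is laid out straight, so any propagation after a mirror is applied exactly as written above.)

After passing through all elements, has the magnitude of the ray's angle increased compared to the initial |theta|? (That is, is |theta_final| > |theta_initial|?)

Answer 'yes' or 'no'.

Initial: x=5.0000 theta=-0.5000
After 1 (propagate distance d=40): x=-15.0000 theta=-0.5000
After 2 (thin lens f=-19): x=-15.0000 theta=-49/38 (≈-1.2895)
After 3 (propagate distance d=12): x=-579/19 (≈-30.4737) theta=-49/38 (≈-1.2895)
After 4 (thin lens f=-20): x=-579/19 (≈-30.4737) theta=-1069/380 (≈-2.8132)
After 5 (propagate distance d=23): x=-36167/380 (≈-95.1763) theta=-1069/380 (≈-2.8132)
After 6 (thin lens f=-39): x=-36167/380 (≈-95.1763) theta=-38929/7410 (≈-5.2536)
After 7 (propagate distance d=32): x=-3901969/14820 (≈-263.2908) theta=-38929/7410 (≈-5.2536)
After 8 (thin lens f=28): x=-3901969/14820 (≈-263.2908) theta=344389/82992 (≈4.1497)
After 9 (propagate distance d=22 (to screen)): x=-35686171/207480 (≈-171.9981) theta=344389/82992 (≈4.1497)
|theta_initial|=0.5000 |theta_final|=344389/82992 (≈4.1497) -> increased

Answer: yes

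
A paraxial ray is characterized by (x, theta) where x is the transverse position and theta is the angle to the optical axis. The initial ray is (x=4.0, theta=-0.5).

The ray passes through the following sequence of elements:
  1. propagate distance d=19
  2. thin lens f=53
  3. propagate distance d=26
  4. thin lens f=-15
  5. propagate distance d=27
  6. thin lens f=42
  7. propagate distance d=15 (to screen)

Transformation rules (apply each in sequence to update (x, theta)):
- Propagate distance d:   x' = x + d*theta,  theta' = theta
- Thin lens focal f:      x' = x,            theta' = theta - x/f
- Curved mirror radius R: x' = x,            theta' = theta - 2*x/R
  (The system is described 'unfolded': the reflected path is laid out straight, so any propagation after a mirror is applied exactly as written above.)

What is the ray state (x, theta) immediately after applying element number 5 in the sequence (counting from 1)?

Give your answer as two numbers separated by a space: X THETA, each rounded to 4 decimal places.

Answer: -54.9434 -1.4497

Derivation:
Initial: x=4.0000 theta=-0.5000
After 1 (propagate distance d=19): x=-5.5000 theta=-0.5000
After 2 (thin lens f=53): x=-5.5000 theta=-21/53 (≈-0.3962)
After 3 (propagate distance d=26): x=-1675/106 (≈-15.8019) theta=-21/53 (≈-0.3962)
After 4 (thin lens f=-15): x=-1675/106 (≈-15.8019) theta=-461/318 (≈-1.4497)
After 5 (propagate distance d=27): x=-2912/53 (≈-54.9434) theta=-461/318 (≈-1.4497)
Rounded to 4 decimal places: x = -54.9434, theta = -1.4497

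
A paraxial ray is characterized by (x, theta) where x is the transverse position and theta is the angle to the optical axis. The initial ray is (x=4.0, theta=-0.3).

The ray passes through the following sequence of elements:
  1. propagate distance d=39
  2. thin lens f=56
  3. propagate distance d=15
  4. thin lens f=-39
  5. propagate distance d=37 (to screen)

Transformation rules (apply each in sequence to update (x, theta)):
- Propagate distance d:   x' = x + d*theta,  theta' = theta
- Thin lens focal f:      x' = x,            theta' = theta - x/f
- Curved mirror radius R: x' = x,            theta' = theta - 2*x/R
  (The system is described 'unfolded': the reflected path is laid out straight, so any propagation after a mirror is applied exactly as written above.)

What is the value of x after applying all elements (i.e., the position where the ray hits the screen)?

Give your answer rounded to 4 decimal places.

Answer: -25.7676

Derivation:
Initial: x=4.0000 theta=-0.3000
After 1 (propagate distance d=39): x=-7.7000 theta=-0.3000
After 2 (thin lens f=56): x=-7.7000 theta=-0.1625
After 3 (propagate distance d=15): x=-10.1375 theta=-0.1625
After 4 (thin lens f=-39): x=-10.1375 theta=-659/1560 (≈-0.4224)
After 5 (propagate distance d=37 (to screen)): x=-16079/624 (≈-25.7676) theta=-659/1560 (≈-0.4224)
Rounded to 4 decimal places: x = -25.7676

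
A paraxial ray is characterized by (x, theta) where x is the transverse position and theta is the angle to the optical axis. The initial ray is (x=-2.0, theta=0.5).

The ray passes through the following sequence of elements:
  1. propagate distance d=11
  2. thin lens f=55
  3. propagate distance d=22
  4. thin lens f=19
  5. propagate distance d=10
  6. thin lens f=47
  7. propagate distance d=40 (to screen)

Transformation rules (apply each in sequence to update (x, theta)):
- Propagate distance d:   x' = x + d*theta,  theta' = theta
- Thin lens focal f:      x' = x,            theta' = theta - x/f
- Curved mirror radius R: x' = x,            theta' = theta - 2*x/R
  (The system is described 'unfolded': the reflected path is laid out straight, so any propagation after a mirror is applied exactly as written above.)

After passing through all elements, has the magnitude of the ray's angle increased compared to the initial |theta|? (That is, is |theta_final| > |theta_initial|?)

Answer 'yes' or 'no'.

Answer: no

Derivation:
Initial: x=-2.0000 theta=0.5000
After 1 (propagate distance d=11): x=3.5000 theta=0.5000
After 2 (thin lens f=55): x=3.5000 theta=24/55 (≈0.4364)
After 3 (propagate distance d=22): x=13.1000 theta=24/55 (≈0.4364)
After 4 (thin lens f=19): x=13.1000 theta=-529/2090 (≈-0.2531)
After 5 (propagate distance d=10): x=22089/2090 (≈10.5689) theta=-529/2090 (≈-0.2531)
After 6 (thin lens f=47): x=22089/2090 (≈10.5689) theta=-23476/49115 (≈-0.4780)
After 7 (propagate distance d=40 (to screen)): x=-839897/98230 (≈-8.5503) theta=-23476/49115 (≈-0.4780)
|theta_initial|=0.5000 |theta_final|=23476/49115 (≈0.4780) -> not increased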